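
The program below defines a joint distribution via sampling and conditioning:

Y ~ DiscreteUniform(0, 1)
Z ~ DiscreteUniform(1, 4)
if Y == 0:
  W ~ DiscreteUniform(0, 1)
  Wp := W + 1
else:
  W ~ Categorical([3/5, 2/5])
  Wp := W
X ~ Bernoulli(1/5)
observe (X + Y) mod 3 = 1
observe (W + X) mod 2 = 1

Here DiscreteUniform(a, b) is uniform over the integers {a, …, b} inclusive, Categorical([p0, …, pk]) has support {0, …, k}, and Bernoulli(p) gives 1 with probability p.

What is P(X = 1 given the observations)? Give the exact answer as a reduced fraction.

Enumerate traces; 8 have nonzero weight after conditioning:
  (Y=0, Z=1, W=0, X=1) weight 1/80
  (Y=0, Z=2, W=0, X=1) weight 1/80
  (Y=0, Z=3, W=0, X=1) weight 1/80
  (Y=0, Z=4, W=0, X=1) weight 1/80
  (Y=1, Z=1, W=1, X=0) weight 1/25
  (Y=1, Z=2, W=1, X=0) weight 1/25
  (Y=1, Z=3, W=1, X=0) weight 1/25
  (Y=1, Z=4, W=1, X=0) weight 1/25
Group by X:
  weight(X=0) = 4/25
  weight(X=1) = 1/20
Total weight = 4/25 + 1/20 = 21/100
P(X=0 | obs) = 4/25 / 21/100 = 16/21
P(X=1 | obs) = 1/20 / 21/100 = 5/21

P(X = 1 | obs) = 5/21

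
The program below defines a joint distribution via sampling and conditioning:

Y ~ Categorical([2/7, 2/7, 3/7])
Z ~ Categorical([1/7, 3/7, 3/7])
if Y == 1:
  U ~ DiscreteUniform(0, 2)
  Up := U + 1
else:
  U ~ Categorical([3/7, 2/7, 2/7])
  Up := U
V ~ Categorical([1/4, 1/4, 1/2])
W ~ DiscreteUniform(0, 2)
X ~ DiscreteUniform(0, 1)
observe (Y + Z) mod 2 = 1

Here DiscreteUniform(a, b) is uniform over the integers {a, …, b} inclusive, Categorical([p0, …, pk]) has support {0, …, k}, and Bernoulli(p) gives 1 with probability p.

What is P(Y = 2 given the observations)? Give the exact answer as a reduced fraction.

Enumerate traces; 216 have nonzero weight after conditioning:
  (Y=0, Z=1, U=0, V=0, W=0, X=0) weight 3/1372
  (Y=0, Z=1, U=0, V=0, W=0, X=1) weight 3/1372
  (Y=0, Z=1, U=0, V=0, W=1, X=0) weight 3/1372
  (Y=0, Z=1, U=0, V=0, W=1, X=1) weight 3/1372
  (Y=0, Z=1, U=0, V=0, W=2, X=0) weight 3/1372
  (Y=0, Z=1, U=0, V=0, W=2, X=1) weight 3/1372
  (Y=0, Z=1, U=0, V=1, W=0, X=0) weight 3/1372
  (Y=0, Z=1, U=0, V=1, W=0, X=1) weight 3/1372
  (Y=1, Z=0, U=0, V=0, W=0, X=0) weight 1/1764
  (Y=2, Z=1, U=0, V=0, W=0, X=0) weight 9/2744
  … 206 more
Group by Y:
  weight(Y=0) = 6/49
  weight(Y=1) = 8/49
  weight(Y=2) = 9/49
Total weight = 6/49 + 8/49 + 9/49 = 23/49
P(Y=0 | obs) = 6/49 / 23/49 = 6/23
P(Y=1 | obs) = 8/49 / 23/49 = 8/23
P(Y=2 | obs) = 9/49 / 23/49 = 9/23

P(Y = 2 | obs) = 9/23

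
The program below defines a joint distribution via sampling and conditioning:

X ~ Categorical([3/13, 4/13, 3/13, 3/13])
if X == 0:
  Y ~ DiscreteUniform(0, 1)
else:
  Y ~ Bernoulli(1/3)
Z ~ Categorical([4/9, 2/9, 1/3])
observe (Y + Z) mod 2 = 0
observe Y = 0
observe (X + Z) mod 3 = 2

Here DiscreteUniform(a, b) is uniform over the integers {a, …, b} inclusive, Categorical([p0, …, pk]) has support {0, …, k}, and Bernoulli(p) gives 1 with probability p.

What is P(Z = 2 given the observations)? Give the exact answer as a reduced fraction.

P(Z = 2 | obs) = 21/37

Enumerate traces; 3 have nonzero weight after conditioning:
  (X=0, Y=0, Z=2) weight 1/26
  (X=2, Y=0, Z=0) weight 8/117
  (X=3, Y=0, Z=2) weight 2/39
Group by Z:
  weight(Z=0) = 8/117
  weight(Z=2) = 7/78
Total weight = 8/117 + 7/78 = 37/234
P(Z=0 | obs) = 8/117 / 37/234 = 16/37
P(Z=2 | obs) = 7/78 / 37/234 = 21/37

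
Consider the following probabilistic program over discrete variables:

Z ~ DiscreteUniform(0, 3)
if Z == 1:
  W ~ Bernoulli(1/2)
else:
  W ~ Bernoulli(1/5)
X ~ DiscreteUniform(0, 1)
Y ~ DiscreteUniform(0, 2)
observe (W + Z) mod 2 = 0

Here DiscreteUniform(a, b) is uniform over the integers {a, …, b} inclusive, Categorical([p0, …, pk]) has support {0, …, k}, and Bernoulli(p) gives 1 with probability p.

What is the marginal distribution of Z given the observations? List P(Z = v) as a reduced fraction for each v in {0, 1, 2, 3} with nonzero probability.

Enumerate traces; 24 have nonzero weight after conditioning:
  (Z=0, W=0, X=0, Y=0) weight 1/30
  (Z=0, W=0, X=0, Y=1) weight 1/30
  (Z=0, W=0, X=0, Y=2) weight 1/30
  (Z=0, W=0, X=1, Y=0) weight 1/30
  (Z=0, W=0, X=1, Y=1) weight 1/30
  (Z=0, W=0, X=1, Y=2) weight 1/30
  (Z=1, W=1, X=0, Y=0) weight 1/48
  (Z=1, W=1, X=0, Y=1) weight 1/48
  (Z=2, W=0, X=0, Y=0) weight 1/30
  (Z=3, W=1, X=0, Y=0) weight 1/120
  … 14 more
Group by Z:
  weight(Z=0) = 1/5
  weight(Z=1) = 1/8
  weight(Z=2) = 1/5
  weight(Z=3) = 1/20
Total weight = 1/5 + 1/8 + 1/5 + 1/20 = 23/40
P(Z=0 | obs) = 1/5 / 23/40 = 8/23
P(Z=1 | obs) = 1/8 / 23/40 = 5/23
P(Z=2 | obs) = 1/5 / 23/40 = 8/23
P(Z=3 | obs) = 1/20 / 23/40 = 2/23

P(Z=0) = 8/23, P(Z=1) = 5/23, P(Z=2) = 8/23, P(Z=3) = 2/23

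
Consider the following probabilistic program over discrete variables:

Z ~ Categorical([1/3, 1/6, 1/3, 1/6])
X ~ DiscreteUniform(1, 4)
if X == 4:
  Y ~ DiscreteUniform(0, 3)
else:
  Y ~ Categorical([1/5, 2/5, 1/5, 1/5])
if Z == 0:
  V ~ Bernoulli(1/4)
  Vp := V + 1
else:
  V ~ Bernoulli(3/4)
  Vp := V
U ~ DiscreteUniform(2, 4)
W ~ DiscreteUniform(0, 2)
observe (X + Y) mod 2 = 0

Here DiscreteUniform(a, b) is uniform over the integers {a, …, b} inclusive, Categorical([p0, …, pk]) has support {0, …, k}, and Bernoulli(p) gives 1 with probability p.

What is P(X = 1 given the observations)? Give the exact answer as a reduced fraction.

Enumerate traces; 576 have nonzero weight after conditioning:
  (Z=0, X=1, Y=1, V=0, U=2, W=0) weight 1/360
  (Z=0, X=1, Y=1, V=0, U=2, W=1) weight 1/360
  (Z=0, X=1, Y=1, V=0, U=2, W=2) weight 1/360
  (Z=0, X=1, Y=1, V=0, U=3, W=0) weight 1/360
  (Z=0, X=1, Y=1, V=0, U=3, W=1) weight 1/360
  (Z=0, X=1, Y=1, V=0, U=3, W=2) weight 1/360
  (Z=0, X=1, Y=1, V=0, U=4, W=0) weight 1/360
  (Z=0, X=1, Y=1, V=0, U=4, W=1) weight 1/360
  (Z=0, X=2, Y=0, V=0, U=2, W=0) weight 1/720
  (Z=0, X=3, Y=1, V=0, U=2, W=0) weight 1/360
  … 566 more
Group by X:
  weight(X=1) = 3/20
  weight(X=2) = 1/10
  weight(X=3) = 3/20
  weight(X=4) = 1/8
Total weight = 3/20 + 1/10 + 3/20 + 1/8 = 21/40
P(X=1 | obs) = 3/20 / 21/40 = 2/7
P(X=2 | obs) = 1/10 / 21/40 = 4/21
P(X=3 | obs) = 3/20 / 21/40 = 2/7
P(X=4 | obs) = 1/8 / 21/40 = 5/21

P(X = 1 | obs) = 2/7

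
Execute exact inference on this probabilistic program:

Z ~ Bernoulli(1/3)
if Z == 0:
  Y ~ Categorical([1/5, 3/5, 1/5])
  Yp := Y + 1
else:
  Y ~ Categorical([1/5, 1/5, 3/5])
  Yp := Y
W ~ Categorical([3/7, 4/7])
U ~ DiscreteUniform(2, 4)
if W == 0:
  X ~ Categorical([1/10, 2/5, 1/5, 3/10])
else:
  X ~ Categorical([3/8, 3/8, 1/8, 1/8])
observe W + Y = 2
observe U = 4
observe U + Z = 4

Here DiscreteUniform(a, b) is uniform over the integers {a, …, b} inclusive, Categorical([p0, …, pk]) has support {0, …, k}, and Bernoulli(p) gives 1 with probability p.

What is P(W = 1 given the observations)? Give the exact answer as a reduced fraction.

Enumerate traces; 8 have nonzero weight after conditioning:
  (Z=0, Y=1, W=1, U=4, X=0) weight 1/35
  (Z=0, Y=1, W=1, U=4, X=1) weight 1/35
  (Z=0, Y=1, W=1, U=4, X=2) weight 1/105
  (Z=0, Y=1, W=1, U=4, X=3) weight 1/105
  (Z=0, Y=2, W=0, U=4, X=0) weight 1/525
  (Z=0, Y=2, W=0, U=4, X=1) weight 4/525
  (Z=0, Y=2, W=0, U=4, X=2) weight 2/525
  (Z=0, Y=2, W=0, U=4, X=3) weight 1/175
Group by W:
  weight(W=0) = 2/105
  weight(W=1) = 8/105
Total weight = 2/105 + 8/105 = 2/21
P(W=0 | obs) = 2/105 / 2/21 = 1/5
P(W=1 | obs) = 8/105 / 2/21 = 4/5

P(W = 1 | obs) = 4/5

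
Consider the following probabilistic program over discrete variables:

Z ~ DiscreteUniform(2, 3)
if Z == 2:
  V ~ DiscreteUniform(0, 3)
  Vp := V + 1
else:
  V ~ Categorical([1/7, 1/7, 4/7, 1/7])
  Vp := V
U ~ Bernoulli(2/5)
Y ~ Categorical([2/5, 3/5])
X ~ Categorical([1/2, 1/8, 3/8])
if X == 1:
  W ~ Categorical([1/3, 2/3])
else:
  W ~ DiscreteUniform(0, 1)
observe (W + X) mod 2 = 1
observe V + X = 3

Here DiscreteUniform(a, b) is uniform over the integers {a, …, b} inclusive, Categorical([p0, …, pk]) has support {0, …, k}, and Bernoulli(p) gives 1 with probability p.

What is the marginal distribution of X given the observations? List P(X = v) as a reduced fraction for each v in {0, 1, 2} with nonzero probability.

P(X=0) = 132/277, P(X=1) = 46/277, P(X=2) = 99/277

Enumerate traces; 24 have nonzero weight after conditioning:
  (Z=2, V=1, U=0, Y=0, X=2, W=1) weight 9/1600
  (Z=2, V=1, U=0, Y=1, X=2, W=1) weight 27/3200
  (Z=2, V=1, U=1, Y=0, X=2, W=1) weight 3/800
  (Z=2, V=1, U=1, Y=1, X=2, W=1) weight 9/1600
  (Z=2, V=2, U=0, Y=0, X=1, W=0) weight 1/800
  (Z=2, V=2, U=0, Y=1, X=1, W=0) weight 3/1600
  (Z=2, V=2, U=1, Y=0, X=1, W=0) weight 1/1200
  (Z=2, V=2, U=1, Y=1, X=1, W=0) weight 1/800
  (Z=2, V=3, U=0, Y=0, X=0, W=1) weight 3/400
  … 15 more
Group by X:
  weight(X=0) = 11/224
  weight(X=1) = 23/1344
  weight(X=2) = 33/896
Total weight = 11/224 + 23/1344 + 33/896 = 277/2688
P(X=0 | obs) = 11/224 / 277/2688 = 132/277
P(X=1 | obs) = 23/1344 / 277/2688 = 46/277
P(X=2 | obs) = 33/896 / 277/2688 = 99/277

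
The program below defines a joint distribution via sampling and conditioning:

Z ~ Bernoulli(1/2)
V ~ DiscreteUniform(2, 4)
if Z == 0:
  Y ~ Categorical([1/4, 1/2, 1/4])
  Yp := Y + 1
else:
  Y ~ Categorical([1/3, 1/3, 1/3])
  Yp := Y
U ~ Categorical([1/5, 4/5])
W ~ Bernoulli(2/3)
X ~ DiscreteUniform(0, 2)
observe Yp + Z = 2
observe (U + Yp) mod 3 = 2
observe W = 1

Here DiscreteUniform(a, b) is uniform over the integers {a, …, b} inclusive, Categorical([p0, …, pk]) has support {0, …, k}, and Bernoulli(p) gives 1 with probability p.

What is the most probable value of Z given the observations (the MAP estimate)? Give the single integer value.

Enumerate traces; 18 have nonzero weight after conditioning:
  (Z=0, V=2, Y=1, U=0, W=1, X=0) weight 1/270
  (Z=0, V=2, Y=1, U=0, W=1, X=1) weight 1/270
  (Z=0, V=2, Y=1, U=0, W=1, X=2) weight 1/270
  (Z=0, V=3, Y=1, U=0, W=1, X=0) weight 1/270
  (Z=0, V=3, Y=1, U=0, W=1, X=1) weight 1/270
  (Z=0, V=3, Y=1, U=0, W=1, X=2) weight 1/270
  (Z=0, V=4, Y=1, U=0, W=1, X=0) weight 1/270
  (Z=0, V=4, Y=1, U=0, W=1, X=1) weight 1/270
  (Z=1, V=2, Y=1, U=1, W=1, X=0) weight 4/405
  … 9 more
Group by Z:
  weight(Z=0) = 1/30
  weight(Z=1) = 4/45
Total weight = 1/30 + 4/45 = 11/90
P(Z=0 | obs) = 1/30 / 11/90 = 3/11
P(Z=1 | obs) = 4/45 / 11/90 = 8/11
argmax = 1

argmax_v P(Z = v | obs) = 1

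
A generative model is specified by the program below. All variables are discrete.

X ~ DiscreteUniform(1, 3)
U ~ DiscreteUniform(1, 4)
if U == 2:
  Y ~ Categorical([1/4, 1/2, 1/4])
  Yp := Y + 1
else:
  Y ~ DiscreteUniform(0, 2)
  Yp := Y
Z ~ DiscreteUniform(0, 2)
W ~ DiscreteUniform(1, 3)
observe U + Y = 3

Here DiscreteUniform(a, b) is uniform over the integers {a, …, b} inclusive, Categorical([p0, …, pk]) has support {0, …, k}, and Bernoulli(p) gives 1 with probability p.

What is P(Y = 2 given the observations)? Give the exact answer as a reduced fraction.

P(Y = 2 | obs) = 2/7

Enumerate traces; 81 have nonzero weight after conditioning:
  (X=1, U=1, Y=2, Z=0, W=1) weight 1/324
  (X=1, U=1, Y=2, Z=0, W=2) weight 1/324
  (X=1, U=1, Y=2, Z=0, W=3) weight 1/324
  (X=1, U=1, Y=2, Z=1, W=1) weight 1/324
  (X=1, U=1, Y=2, Z=1, W=2) weight 1/324
  (X=1, U=1, Y=2, Z=1, W=3) weight 1/324
  (X=1, U=1, Y=2, Z=2, W=1) weight 1/324
  (X=1, U=1, Y=2, Z=2, W=2) weight 1/324
  (X=1, U=2, Y=1, Z=0, W=1) weight 1/216
  (X=1, U=3, Y=0, Z=0, W=1) weight 1/324
  … 71 more
Group by Y:
  weight(Y=0) = 1/12
  weight(Y=1) = 1/8
  weight(Y=2) = 1/12
Total weight = 1/12 + 1/8 + 1/12 = 7/24
P(Y=0 | obs) = 1/12 / 7/24 = 2/7
P(Y=1 | obs) = 1/8 / 7/24 = 3/7
P(Y=2 | obs) = 1/12 / 7/24 = 2/7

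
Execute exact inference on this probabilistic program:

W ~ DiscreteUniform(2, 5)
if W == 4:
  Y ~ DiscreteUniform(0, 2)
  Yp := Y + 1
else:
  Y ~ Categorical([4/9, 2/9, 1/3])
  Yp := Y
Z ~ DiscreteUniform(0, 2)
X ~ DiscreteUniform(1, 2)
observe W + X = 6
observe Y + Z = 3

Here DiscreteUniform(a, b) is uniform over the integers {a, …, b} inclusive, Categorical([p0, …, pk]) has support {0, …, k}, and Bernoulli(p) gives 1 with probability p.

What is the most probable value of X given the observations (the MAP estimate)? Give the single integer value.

argmax_v P(X = v | obs) = 2

Enumerate traces; 4 have nonzero weight after conditioning:
  (W=4, Y=1, Z=2, X=2) weight 1/72
  (W=4, Y=2, Z=1, X=2) weight 1/72
  (W=5, Y=1, Z=2, X=1) weight 1/108
  (W=5, Y=2, Z=1, X=1) weight 1/72
Group by X:
  weight(X=1) = 5/216
  weight(X=2) = 1/36
Total weight = 5/216 + 1/36 = 11/216
P(X=1 | obs) = 5/216 / 11/216 = 5/11
P(X=2 | obs) = 1/36 / 11/216 = 6/11
argmax = 2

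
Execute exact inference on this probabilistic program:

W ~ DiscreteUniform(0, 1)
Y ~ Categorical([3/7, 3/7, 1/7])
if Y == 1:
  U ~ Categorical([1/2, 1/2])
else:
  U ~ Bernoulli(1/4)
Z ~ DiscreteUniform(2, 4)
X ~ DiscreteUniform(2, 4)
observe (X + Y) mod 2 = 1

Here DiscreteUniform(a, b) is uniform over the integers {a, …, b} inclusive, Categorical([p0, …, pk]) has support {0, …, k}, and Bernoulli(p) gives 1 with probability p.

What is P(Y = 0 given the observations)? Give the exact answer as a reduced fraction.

P(Y = 0 | obs) = 3/10

Enumerate traces; 48 have nonzero weight after conditioning:
  (W=0, Y=0, U=0, Z=2, X=3) weight 1/56
  (W=0, Y=0, U=0, Z=3, X=3) weight 1/56
  (W=0, Y=0, U=0, Z=4, X=3) weight 1/56
  (W=0, Y=0, U=1, Z=2, X=3) weight 1/168
  (W=0, Y=0, U=1, Z=3, X=3) weight 1/168
  (W=0, Y=0, U=1, Z=4, X=3) weight 1/168
  (W=0, Y=1, U=0, Z=2, X=2) weight 1/84
  (W=0, Y=1, U=0, Z=2, X=4) weight 1/84
  (W=0, Y=2, U=0, Z=2, X=3) weight 1/168
  … 39 more
Group by Y:
  weight(Y=0) = 1/7
  weight(Y=1) = 2/7
  weight(Y=2) = 1/21
Total weight = 1/7 + 2/7 + 1/21 = 10/21
P(Y=0 | obs) = 1/7 / 10/21 = 3/10
P(Y=1 | obs) = 2/7 / 10/21 = 3/5
P(Y=2 | obs) = 1/21 / 10/21 = 1/10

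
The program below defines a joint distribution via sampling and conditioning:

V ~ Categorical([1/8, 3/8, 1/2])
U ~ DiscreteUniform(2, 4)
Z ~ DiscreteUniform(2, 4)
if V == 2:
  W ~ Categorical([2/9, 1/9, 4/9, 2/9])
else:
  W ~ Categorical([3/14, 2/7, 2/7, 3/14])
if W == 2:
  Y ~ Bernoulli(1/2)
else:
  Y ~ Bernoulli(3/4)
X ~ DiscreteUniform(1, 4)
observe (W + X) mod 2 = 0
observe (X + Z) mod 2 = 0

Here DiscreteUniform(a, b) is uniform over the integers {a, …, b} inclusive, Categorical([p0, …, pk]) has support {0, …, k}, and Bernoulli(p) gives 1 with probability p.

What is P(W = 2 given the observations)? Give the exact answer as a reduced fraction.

Enumerate traces; 216 have nonzero weight after conditioning:
  (V=0, U=2, Z=2, W=0, Y=0, X=2) weight 1/5376
  (V=0, U=2, Z=2, W=0, Y=0, X=4) weight 1/5376
  (V=0, U=2, Z=2, W=0, Y=1, X=2) weight 1/1792
  (V=0, U=2, Z=2, W=0, Y=1, X=4) weight 1/1792
  (V=0, U=2, Z=2, W=2, Y=0, X=2) weight 1/2016
  (V=0, U=2, Z=2, W=2, Y=0, X=4) weight 1/2016
  (V=0, U=2, Z=2, W=2, Y=1, X=2) weight 1/2016
  (V=0, U=2, Z=2, W=2, Y=1, X=4) weight 1/2016
  (V=0, U=2, Z=3, W=1, Y=0, X=1) weight 1/4032
  (V=0, U=2, Z=3, W=3, Y=0, X=1) weight 1/5376
  … 206 more
Group by W:
  weight(W=0) = 55/756
  weight(W=1) = 25/756
  weight(W=2) = 23/189
  weight(W=3) = 55/1512
Total weight = 55/756 + 25/756 + 23/189 + 55/1512 = 19/72
P(W=0 | obs) = 55/756 / 19/72 = 110/399
P(W=1 | obs) = 25/756 / 19/72 = 50/399
P(W=2 | obs) = 23/189 / 19/72 = 184/399
P(W=3 | obs) = 55/1512 / 19/72 = 55/399

P(W = 2 | obs) = 184/399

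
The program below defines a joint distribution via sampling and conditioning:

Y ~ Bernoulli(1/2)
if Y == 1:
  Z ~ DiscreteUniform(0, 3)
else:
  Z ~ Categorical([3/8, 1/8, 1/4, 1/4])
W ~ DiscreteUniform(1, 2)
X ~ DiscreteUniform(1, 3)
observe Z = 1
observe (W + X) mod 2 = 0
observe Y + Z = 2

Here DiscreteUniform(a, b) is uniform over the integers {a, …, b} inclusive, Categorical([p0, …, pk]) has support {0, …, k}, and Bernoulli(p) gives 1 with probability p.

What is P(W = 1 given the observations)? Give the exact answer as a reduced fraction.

Enumerate traces; 3 have nonzero weight after conditioning:
  (Y=1, Z=1, W=1, X=1) weight 1/48
  (Y=1, Z=1, W=1, X=3) weight 1/48
  (Y=1, Z=1, W=2, X=2) weight 1/48
Group by W:
  weight(W=1) = 1/24
  weight(W=2) = 1/48
Total weight = 1/24 + 1/48 = 1/16
P(W=1 | obs) = 1/24 / 1/16 = 2/3
P(W=2 | obs) = 1/48 / 1/16 = 1/3

P(W = 1 | obs) = 2/3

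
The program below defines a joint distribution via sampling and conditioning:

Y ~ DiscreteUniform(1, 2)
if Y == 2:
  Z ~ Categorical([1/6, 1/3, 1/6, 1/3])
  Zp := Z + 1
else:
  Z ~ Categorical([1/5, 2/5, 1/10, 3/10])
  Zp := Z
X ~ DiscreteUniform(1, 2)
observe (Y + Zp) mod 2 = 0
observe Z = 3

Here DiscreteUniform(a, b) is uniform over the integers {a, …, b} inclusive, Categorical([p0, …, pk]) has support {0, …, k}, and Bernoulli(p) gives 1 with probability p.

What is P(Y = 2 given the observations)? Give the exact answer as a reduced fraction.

P(Y = 2 | obs) = 10/19

Enumerate traces; 4 have nonzero weight after conditioning:
  (Y=1, Z=3, X=1) weight 3/40
  (Y=1, Z=3, X=2) weight 3/40
  (Y=2, Z=3, X=1) weight 1/12
  (Y=2, Z=3, X=2) weight 1/12
Group by Y:
  weight(Y=1) = 3/20
  weight(Y=2) = 1/6
Total weight = 3/20 + 1/6 = 19/60
P(Y=1 | obs) = 3/20 / 19/60 = 9/19
P(Y=2 | obs) = 1/6 / 19/60 = 10/19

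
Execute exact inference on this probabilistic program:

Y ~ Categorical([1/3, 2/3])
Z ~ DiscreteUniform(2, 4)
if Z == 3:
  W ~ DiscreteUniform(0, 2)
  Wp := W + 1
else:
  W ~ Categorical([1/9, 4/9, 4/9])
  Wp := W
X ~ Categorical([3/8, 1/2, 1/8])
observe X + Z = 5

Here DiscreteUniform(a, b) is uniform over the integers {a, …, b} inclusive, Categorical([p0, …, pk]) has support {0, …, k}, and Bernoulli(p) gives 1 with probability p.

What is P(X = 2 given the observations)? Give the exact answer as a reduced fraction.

P(X = 2 | obs) = 1/5

Enumerate traces; 12 have nonzero weight after conditioning:
  (Y=0, Z=3, W=0, X=2) weight 1/216
  (Y=0, Z=3, W=1, X=2) weight 1/216
  (Y=0, Z=3, W=2, X=2) weight 1/216
  (Y=0, Z=4, W=0, X=1) weight 1/162
  (Y=0, Z=4, W=1, X=1) weight 2/81
  (Y=0, Z=4, W=2, X=1) weight 2/81
  (Y=1, Z=3, W=0, X=2) weight 1/108
  (Y=1, Z=3, W=1, X=2) weight 1/108
  … 4 more
Group by X:
  weight(X=1) = 1/6
  weight(X=2) = 1/24
Total weight = 1/6 + 1/24 = 5/24
P(X=1 | obs) = 1/6 / 5/24 = 4/5
P(X=2 | obs) = 1/24 / 5/24 = 1/5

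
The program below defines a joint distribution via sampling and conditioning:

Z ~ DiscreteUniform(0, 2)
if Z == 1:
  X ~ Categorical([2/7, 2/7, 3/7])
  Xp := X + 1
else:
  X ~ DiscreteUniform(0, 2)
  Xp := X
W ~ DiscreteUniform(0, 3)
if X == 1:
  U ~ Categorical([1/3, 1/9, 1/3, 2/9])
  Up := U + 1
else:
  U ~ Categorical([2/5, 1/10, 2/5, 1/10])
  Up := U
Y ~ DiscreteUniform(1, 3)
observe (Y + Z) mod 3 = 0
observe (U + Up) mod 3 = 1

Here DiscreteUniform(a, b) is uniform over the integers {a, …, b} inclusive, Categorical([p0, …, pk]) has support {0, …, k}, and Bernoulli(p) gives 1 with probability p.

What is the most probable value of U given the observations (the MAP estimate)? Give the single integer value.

argmax_v P(U = v | obs) = 2

Enumerate traces; 48 have nonzero weight after conditioning:
  (Z=0, X=0, W=0, U=2, Y=3) weight 1/270
  (Z=0, X=0, W=1, U=2, Y=3) weight 1/270
  (Z=0, X=0, W=2, U=2, Y=3) weight 1/270
  (Z=0, X=0, W=3, U=2, Y=3) weight 1/270
  (Z=0, X=1, W=0, U=0, Y=3) weight 1/324
  (Z=0, X=1, W=0, U=3, Y=3) weight 1/486
  (Z=0, X=1, W=1, U=0, Y=3) weight 1/324
  (Z=0, X=1, W=1, U=3, Y=3) weight 1/486
  … 40 more
Group by U:
  weight(U=0) = 20/567
  weight(U=2) = 86/945
  weight(U=3) = 40/1701
Total weight = 20/567 + 86/945 + 40/1701 = 182/1215
P(U=0 | obs) = 20/567 / 182/1215 = 150/637
P(U=2 | obs) = 86/945 / 182/1215 = 387/637
P(U=3 | obs) = 40/1701 / 182/1215 = 100/637
argmax = 2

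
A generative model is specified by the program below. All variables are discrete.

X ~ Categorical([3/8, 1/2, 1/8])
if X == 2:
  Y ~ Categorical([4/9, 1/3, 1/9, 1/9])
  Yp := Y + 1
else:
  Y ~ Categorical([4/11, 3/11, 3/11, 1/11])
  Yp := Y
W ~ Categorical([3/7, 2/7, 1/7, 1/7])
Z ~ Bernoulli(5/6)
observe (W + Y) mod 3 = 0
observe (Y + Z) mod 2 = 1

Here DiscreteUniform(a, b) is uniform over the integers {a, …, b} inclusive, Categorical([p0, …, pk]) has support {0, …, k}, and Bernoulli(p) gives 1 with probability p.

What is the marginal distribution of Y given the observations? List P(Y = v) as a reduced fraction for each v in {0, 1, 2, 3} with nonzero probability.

Enumerate traces; 18 have nonzero weight after conditioning:
  (X=0, Y=0, W=0, Z=1) weight 15/308
  (X=0, Y=0, W=3, Z=1) weight 5/308
  (X=0, Y=1, W=2, Z=0) weight 3/1232
  (X=0, Y=2, W=1, Z=1) weight 15/616
  (X=0, Y=3, W=0, Z=0) weight 3/1232
  (X=0, Y=3, W=3, Z=0) weight 1/1232
  (X=1, Y=0, W=0, Z=1) weight 5/77
  (X=1, Y=0, W=3, Z=1) weight 5/231
  … 10 more
Group by Y:
  weight(Y=0) = 370/2079
  weight(Y=1) = 37/5544
  weight(Y=2) = 125/2079
  weight(Y=3) = 37/4158
Total weight = 370/2079 + 37/5544 + 125/2079 + 37/4158 = 4219/16632
P(Y=0 | obs) = 370/2079 / 4219/16632 = 2960/4219
P(Y=1 | obs) = 37/5544 / 4219/16632 = 111/4219
P(Y=2 | obs) = 125/2079 / 4219/16632 = 1000/4219
P(Y=3 | obs) = 37/4158 / 4219/16632 = 148/4219

P(Y=0) = 2960/4219, P(Y=1) = 111/4219, P(Y=2) = 1000/4219, P(Y=3) = 148/4219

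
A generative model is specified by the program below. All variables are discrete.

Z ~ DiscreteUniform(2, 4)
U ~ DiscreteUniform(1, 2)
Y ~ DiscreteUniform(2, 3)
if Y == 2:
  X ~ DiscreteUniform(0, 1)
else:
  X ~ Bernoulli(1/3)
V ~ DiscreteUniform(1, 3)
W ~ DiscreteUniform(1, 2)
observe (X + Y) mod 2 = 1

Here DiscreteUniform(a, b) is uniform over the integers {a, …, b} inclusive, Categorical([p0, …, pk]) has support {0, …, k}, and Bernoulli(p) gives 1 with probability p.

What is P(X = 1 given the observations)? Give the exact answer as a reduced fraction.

Enumerate traces; 72 have nonzero weight after conditioning:
  (Z=2, U=1, Y=2, X=1, V=1, W=1) weight 1/144
  (Z=2, U=1, Y=2, X=1, V=1, W=2) weight 1/144
  (Z=2, U=1, Y=2, X=1, V=2, W=1) weight 1/144
  (Z=2, U=1, Y=2, X=1, V=2, W=2) weight 1/144
  (Z=2, U=1, Y=2, X=1, V=3, W=1) weight 1/144
  (Z=2, U=1, Y=2, X=1, V=3, W=2) weight 1/144
  (Z=2, U=1, Y=3, X=0, V=1, W=1) weight 1/108
  (Z=2, U=1, Y=3, X=0, V=1, W=2) weight 1/108
  … 64 more
Group by X:
  weight(X=0) = 1/3
  weight(X=1) = 1/4
Total weight = 1/3 + 1/4 = 7/12
P(X=0 | obs) = 1/3 / 7/12 = 4/7
P(X=1 | obs) = 1/4 / 7/12 = 3/7

P(X = 1 | obs) = 3/7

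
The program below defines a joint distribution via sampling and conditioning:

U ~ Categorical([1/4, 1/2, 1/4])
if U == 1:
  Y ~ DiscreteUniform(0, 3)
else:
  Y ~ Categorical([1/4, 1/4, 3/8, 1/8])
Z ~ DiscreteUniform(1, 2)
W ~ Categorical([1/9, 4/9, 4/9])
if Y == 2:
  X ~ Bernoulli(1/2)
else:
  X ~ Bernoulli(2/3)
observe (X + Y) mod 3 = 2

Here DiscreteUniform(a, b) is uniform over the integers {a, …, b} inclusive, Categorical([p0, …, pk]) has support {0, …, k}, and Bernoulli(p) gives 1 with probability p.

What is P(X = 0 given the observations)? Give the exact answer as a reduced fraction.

P(X = 0 | obs) = 15/31

Enumerate traces; 36 have nonzero weight after conditioning:
  (U=0, Y=1, Z=1, W=0, X=1) weight 1/432
  (U=0, Y=1, Z=1, W=1, X=1) weight 1/108
  (U=0, Y=1, Z=1, W=2, X=1) weight 1/108
  (U=0, Y=1, Z=2, W=0, X=1) weight 1/432
  (U=0, Y=1, Z=2, W=1, X=1) weight 1/108
  (U=0, Y=1, Z=2, W=2, X=1) weight 1/108
  (U=0, Y=2, Z=1, W=0, X=0) weight 1/384
  (U=0, Y=2, Z=1, W=1, X=0) weight 1/96
  … 28 more
Group by X:
  weight(X=0) = 5/32
  weight(X=1) = 1/6
Total weight = 5/32 + 1/6 = 31/96
P(X=0 | obs) = 5/32 / 31/96 = 15/31
P(X=1 | obs) = 1/6 / 31/96 = 16/31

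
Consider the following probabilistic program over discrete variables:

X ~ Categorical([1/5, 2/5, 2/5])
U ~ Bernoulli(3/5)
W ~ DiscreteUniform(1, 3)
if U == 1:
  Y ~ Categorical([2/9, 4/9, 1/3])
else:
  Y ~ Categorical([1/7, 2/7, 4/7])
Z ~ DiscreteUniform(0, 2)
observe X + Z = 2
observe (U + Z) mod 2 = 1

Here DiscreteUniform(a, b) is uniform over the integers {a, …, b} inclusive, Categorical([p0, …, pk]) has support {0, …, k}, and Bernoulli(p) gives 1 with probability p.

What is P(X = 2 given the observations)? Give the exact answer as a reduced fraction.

P(X = 2 | obs) = 6/13

Enumerate traces; 27 have nonzero weight after conditioning:
  (X=0, U=1, W=1, Y=0, Z=2) weight 2/675
  (X=0, U=1, W=1, Y=1, Z=2) weight 4/675
  (X=0, U=1, W=1, Y=2, Z=2) weight 1/225
  (X=0, U=1, W=2, Y=0, Z=2) weight 2/675
  (X=0, U=1, W=2, Y=1, Z=2) weight 4/675
  (X=0, U=1, W=2, Y=2, Z=2) weight 1/225
  (X=0, U=1, W=3, Y=0, Z=2) weight 2/675
  (X=0, U=1, W=3, Y=1, Z=2) weight 4/675
  (X=1, U=0, W=1, Y=0, Z=1) weight 4/1575
  (X=2, U=1, W=1, Y=0, Z=0) weight 4/675
  … 17 more
Group by X:
  weight(X=0) = 1/25
  weight(X=1) = 4/75
  weight(X=2) = 2/25
Total weight = 1/25 + 4/75 + 2/25 = 13/75
P(X=0 | obs) = 1/25 / 13/75 = 3/13
P(X=1 | obs) = 4/75 / 13/75 = 4/13
P(X=2 | obs) = 2/25 / 13/75 = 6/13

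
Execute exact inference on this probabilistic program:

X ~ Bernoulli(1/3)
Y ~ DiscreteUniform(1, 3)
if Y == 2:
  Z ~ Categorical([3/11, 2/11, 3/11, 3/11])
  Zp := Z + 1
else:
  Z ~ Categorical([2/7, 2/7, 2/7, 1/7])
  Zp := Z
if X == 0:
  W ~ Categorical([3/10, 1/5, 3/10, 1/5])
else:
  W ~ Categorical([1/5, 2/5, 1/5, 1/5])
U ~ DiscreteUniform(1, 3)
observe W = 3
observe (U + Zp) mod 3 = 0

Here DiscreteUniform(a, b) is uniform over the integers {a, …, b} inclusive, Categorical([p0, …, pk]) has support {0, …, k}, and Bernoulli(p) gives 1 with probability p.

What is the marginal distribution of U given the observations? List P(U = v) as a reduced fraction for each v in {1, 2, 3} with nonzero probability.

P(U=1) = 58/231, P(U=2) = 86/231, P(U=3) = 29/77

Enumerate traces; 24 have nonzero weight after conditioning:
  (X=0, Y=1, Z=0, W=3, U=3) weight 4/945
  (X=0, Y=1, Z=1, W=3, U=2) weight 4/945
  (X=0, Y=1, Z=2, W=3, U=1) weight 4/945
  (X=0, Y=1, Z=3, W=3, U=3) weight 2/945
  (X=0, Y=2, Z=0, W=3, U=2) weight 2/495
  (X=0, Y=2, Z=1, W=3, U=1) weight 4/1485
  (X=0, Y=2, Z=2, W=3, U=3) weight 2/495
  (X=0, Y=2, Z=3, W=3, U=2) weight 2/495
  … 16 more
Group by U:
  weight(U=1) = 58/3465
  weight(U=2) = 86/3465
  weight(U=3) = 29/1155
Total weight = 58/3465 + 86/3465 + 29/1155 = 1/15
P(U=1 | obs) = 58/3465 / 1/15 = 58/231
P(U=2 | obs) = 86/3465 / 1/15 = 86/231
P(U=3 | obs) = 29/1155 / 1/15 = 29/77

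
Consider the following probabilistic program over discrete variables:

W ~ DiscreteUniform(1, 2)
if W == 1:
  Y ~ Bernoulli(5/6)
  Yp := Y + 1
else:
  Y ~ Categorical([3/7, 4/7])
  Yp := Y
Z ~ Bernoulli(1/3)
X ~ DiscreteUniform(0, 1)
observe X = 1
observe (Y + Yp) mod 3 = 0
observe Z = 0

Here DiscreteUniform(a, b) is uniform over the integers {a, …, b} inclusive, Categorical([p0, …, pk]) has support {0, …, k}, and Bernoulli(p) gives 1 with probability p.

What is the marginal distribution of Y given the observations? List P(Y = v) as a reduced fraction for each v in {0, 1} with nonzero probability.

P(Y=0) = 18/53, P(Y=1) = 35/53

Enumerate traces; 2 have nonzero weight after conditioning:
  (W=1, Y=1, Z=0, X=1) weight 5/36
  (W=2, Y=0, Z=0, X=1) weight 1/14
Group by Y:
  weight(Y=0) = 1/14
  weight(Y=1) = 5/36
Total weight = 1/14 + 5/36 = 53/252
P(Y=0 | obs) = 1/14 / 53/252 = 18/53
P(Y=1 | obs) = 5/36 / 53/252 = 35/53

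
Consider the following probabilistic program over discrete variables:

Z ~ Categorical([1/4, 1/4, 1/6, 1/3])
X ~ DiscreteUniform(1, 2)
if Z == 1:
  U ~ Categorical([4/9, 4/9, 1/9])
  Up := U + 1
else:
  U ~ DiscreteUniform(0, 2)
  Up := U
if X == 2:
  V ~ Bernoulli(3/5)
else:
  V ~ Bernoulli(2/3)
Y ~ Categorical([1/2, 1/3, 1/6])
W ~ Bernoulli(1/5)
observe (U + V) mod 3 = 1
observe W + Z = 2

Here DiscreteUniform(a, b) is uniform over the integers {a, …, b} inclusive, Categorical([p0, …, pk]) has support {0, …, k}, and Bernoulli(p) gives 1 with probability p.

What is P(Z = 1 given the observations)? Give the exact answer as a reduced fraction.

P(Z = 1 | obs) = 1/3

Enumerate traces; 24 have nonzero weight after conditioning:
  (Z=1, X=1, U=0, V=1, Y=0, W=1) weight 1/270
  (Z=1, X=1, U=0, V=1, Y=1, W=1) weight 1/405
  (Z=1, X=1, U=0, V=1, Y=2, W=1) weight 1/810
  (Z=1, X=1, U=1, V=0, Y=0, W=1) weight 1/540
  (Z=1, X=1, U=1, V=0, Y=1, W=1) weight 1/810
  (Z=1, X=1, U=1, V=0, Y=2, W=1) weight 1/1620
  (Z=1, X=2, U=0, V=1, Y=0, W=1) weight 1/300
  (Z=1, X=2, U=0, V=1, Y=1, W=1) weight 1/450
  (Z=2, X=1, U=0, V=1, Y=0, W=0) weight 1/135
  … 15 more
Group by Z:
  weight(Z=1) = 1/45
  weight(Z=2) = 2/45
Total weight = 1/45 + 2/45 = 1/15
P(Z=1 | obs) = 1/45 / 1/15 = 1/3
P(Z=2 | obs) = 2/45 / 1/15 = 2/3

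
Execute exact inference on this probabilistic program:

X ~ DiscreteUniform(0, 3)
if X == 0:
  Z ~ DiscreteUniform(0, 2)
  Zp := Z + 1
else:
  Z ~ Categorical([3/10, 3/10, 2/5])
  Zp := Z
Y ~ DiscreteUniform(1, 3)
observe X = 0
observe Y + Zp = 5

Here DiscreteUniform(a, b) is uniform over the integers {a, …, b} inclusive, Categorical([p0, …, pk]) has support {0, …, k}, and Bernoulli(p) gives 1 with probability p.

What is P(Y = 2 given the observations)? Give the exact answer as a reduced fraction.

P(Y = 2 | obs) = 1/2

Enumerate traces; 2 have nonzero weight after conditioning:
  (X=0, Z=1, Y=3) weight 1/36
  (X=0, Z=2, Y=2) weight 1/36
Group by Y:
  weight(Y=2) = 1/36
  weight(Y=3) = 1/36
Total weight = 1/36 + 1/36 = 1/18
P(Y=2 | obs) = 1/36 / 1/18 = 1/2
P(Y=3 | obs) = 1/36 / 1/18 = 1/2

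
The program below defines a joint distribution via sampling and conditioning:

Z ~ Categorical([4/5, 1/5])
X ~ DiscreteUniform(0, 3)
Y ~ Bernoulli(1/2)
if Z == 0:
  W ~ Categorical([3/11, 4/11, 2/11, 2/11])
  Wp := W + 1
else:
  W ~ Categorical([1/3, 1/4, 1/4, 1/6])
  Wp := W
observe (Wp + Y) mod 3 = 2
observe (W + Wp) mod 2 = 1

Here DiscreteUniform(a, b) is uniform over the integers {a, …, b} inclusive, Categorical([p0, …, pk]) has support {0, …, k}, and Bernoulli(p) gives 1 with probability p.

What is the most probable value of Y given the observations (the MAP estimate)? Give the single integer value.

Enumerate traces; 12 have nonzero weight after conditioning:
  (Z=0, X=0, Y=0, W=1) weight 2/55
  (Z=0, X=0, Y=1, W=0) weight 3/110
  (Z=0, X=0, Y=1, W=3) weight 1/55
  (Z=0, X=1, Y=0, W=1) weight 2/55
  (Z=0, X=1, Y=1, W=0) weight 3/110
  (Z=0, X=1, Y=1, W=3) weight 1/55
  (Z=0, X=2, Y=0, W=1) weight 2/55
  (Z=0, X=2, Y=1, W=0) weight 3/110
  … 4 more
Group by Y:
  weight(Y=0) = 8/55
  weight(Y=1) = 2/11
Total weight = 8/55 + 2/11 = 18/55
P(Y=0 | obs) = 8/55 / 18/55 = 4/9
P(Y=1 | obs) = 2/11 / 18/55 = 5/9
argmax = 1

argmax_v P(Y = v | obs) = 1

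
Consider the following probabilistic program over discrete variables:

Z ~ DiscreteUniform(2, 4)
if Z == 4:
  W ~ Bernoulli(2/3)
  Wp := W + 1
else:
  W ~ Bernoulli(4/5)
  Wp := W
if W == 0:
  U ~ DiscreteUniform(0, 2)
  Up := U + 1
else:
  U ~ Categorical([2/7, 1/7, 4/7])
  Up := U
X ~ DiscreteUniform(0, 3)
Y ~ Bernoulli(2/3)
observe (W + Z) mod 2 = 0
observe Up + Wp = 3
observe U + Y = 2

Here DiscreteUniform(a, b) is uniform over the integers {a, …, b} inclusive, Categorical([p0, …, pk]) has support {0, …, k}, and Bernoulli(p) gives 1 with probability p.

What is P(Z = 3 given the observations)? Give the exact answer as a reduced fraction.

P(Z = 3 | obs) = 144/235

Enumerate traces; 12 have nonzero weight after conditioning:
  (Z=2, W=0, U=2, X=0, Y=0) weight 1/540
  (Z=2, W=0, U=2, X=1, Y=0) weight 1/540
  (Z=2, W=0, U=2, X=2, Y=0) weight 1/540
  (Z=2, W=0, U=2, X=3, Y=0) weight 1/540
  (Z=3, W=1, U=2, X=0, Y=0) weight 4/315
  (Z=3, W=1, U=2, X=1, Y=0) weight 4/315
  (Z=3, W=1, U=2, X=2, Y=0) weight 4/315
  (Z=3, W=1, U=2, X=3, Y=0) weight 4/315
  (Z=4, W=0, U=1, X=0, Y=1) weight 1/162
  … 3 more
Group by Z:
  weight(Z=2) = 1/135
  weight(Z=3) = 16/315
  weight(Z=4) = 2/81
Total weight = 1/135 + 16/315 + 2/81 = 47/567
P(Z=2 | obs) = 1/135 / 47/567 = 21/235
P(Z=3 | obs) = 16/315 / 47/567 = 144/235
P(Z=4 | obs) = 2/81 / 47/567 = 14/47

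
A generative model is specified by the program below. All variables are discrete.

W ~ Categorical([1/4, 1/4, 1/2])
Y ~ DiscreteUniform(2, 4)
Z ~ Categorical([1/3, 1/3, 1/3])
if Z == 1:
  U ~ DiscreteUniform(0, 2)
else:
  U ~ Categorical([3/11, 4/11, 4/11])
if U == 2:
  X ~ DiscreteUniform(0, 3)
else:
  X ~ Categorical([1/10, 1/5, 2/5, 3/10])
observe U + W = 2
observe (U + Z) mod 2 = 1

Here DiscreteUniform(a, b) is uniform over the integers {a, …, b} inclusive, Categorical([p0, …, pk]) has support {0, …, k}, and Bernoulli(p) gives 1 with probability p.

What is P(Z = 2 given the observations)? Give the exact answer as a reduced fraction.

P(Z = 2 | obs) = 4/19

Enumerate traces; 48 have nonzero weight after conditioning:
  (W=0, Y=2, Z=1, U=2, X=0) weight 1/432
  (W=0, Y=2, Z=1, U=2, X=1) weight 1/432
  (W=0, Y=2, Z=1, U=2, X=2) weight 1/432
  (W=0, Y=2, Z=1, U=2, X=3) weight 1/432
  (W=0, Y=3, Z=1, U=2, X=0) weight 1/432
  (W=0, Y=3, Z=1, U=2, X=1) weight 1/432
  (W=0, Y=3, Z=1, U=2, X=2) weight 1/432
  (W=0, Y=3, Z=1, U=2, X=3) weight 1/432
  (W=1, Y=2, Z=0, U=1, X=0) weight 1/990
  (W=1, Y=2, Z=2, U=1, X=0) weight 1/990
  … 38 more
Group by Z:
  weight(Z=0) = 1/33
  weight(Z=1) = 1/12
  weight(Z=2) = 1/33
Total weight = 1/33 + 1/12 + 1/33 = 19/132
P(Z=0 | obs) = 1/33 / 19/132 = 4/19
P(Z=1 | obs) = 1/12 / 19/132 = 11/19
P(Z=2 | obs) = 1/33 / 19/132 = 4/19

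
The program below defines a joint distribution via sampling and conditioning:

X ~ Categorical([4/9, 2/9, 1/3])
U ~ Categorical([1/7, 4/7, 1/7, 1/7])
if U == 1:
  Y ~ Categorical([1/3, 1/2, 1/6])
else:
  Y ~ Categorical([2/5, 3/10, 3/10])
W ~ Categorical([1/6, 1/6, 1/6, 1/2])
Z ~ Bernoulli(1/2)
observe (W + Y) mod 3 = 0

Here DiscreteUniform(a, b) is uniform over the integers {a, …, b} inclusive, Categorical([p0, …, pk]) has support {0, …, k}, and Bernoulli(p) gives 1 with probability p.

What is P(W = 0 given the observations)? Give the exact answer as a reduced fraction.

P(W = 0 | obs) = 38/219

Enumerate traces; 96 have nonzero weight after conditioning:
  (X=0, U=0, Y=0, W=0, Z=0) weight 2/945
  (X=0, U=0, Y=0, W=0, Z=1) weight 2/945
  (X=0, U=0, Y=0, W=3, Z=0) weight 2/315
  (X=0, U=0, Y=0, W=3, Z=1) weight 2/315
  (X=0, U=0, Y=1, W=2, Z=0) weight 1/630
  (X=0, U=0, Y=1, W=2, Z=1) weight 1/630
  (X=0, U=0, Y=2, W=1, Z=0) weight 1/630
  (X=0, U=0, Y=2, W=1, Z=1) weight 1/630
  … 88 more
Group by W:
  weight(W=0) = 19/315
  weight(W=1) = 47/1260
  weight(W=2) = 29/420
  weight(W=3) = 19/105
Total weight = 19/315 + 47/1260 + 29/420 + 19/105 = 73/210
P(W=0 | obs) = 19/315 / 73/210 = 38/219
P(W=1 | obs) = 47/1260 / 73/210 = 47/438
P(W=2 | obs) = 29/420 / 73/210 = 29/146
P(W=3 | obs) = 19/105 / 73/210 = 38/73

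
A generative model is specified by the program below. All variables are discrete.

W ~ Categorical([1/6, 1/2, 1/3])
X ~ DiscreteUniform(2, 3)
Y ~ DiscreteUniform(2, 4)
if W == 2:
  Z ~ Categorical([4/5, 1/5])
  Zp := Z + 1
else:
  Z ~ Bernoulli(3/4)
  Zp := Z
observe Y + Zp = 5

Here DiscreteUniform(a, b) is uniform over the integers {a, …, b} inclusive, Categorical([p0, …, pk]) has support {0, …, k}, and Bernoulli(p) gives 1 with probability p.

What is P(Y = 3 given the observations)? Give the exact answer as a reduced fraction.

Enumerate traces; 8 have nonzero weight after conditioning:
  (W=0, X=2, Y=4, Z=1) weight 1/48
  (W=0, X=3, Y=4, Z=1) weight 1/48
  (W=1, X=2, Y=4, Z=1) weight 1/16
  (W=1, X=3, Y=4, Z=1) weight 1/16
  (W=2, X=2, Y=3, Z=1) weight 1/90
  (W=2, X=2, Y=4, Z=0) weight 2/45
  (W=2, X=3, Y=3, Z=1) weight 1/90
  (W=2, X=3, Y=4, Z=0) weight 2/45
Group by Y:
  weight(Y=3) = 1/45
  weight(Y=4) = 23/90
Total weight = 1/45 + 23/90 = 5/18
P(Y=3 | obs) = 1/45 / 5/18 = 2/25
P(Y=4 | obs) = 23/90 / 5/18 = 23/25

P(Y = 3 | obs) = 2/25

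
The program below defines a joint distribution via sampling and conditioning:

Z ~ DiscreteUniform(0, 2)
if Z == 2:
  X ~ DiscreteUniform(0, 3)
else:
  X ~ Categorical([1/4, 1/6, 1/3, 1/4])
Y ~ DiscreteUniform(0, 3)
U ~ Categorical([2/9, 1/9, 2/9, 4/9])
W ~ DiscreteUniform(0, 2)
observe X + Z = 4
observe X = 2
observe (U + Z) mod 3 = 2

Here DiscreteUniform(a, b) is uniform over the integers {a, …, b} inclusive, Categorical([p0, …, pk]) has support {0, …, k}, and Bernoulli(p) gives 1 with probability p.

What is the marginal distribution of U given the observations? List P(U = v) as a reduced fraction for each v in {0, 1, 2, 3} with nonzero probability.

Enumerate traces; 24 have nonzero weight after conditioning:
  (Z=2, X=2, Y=0, U=0, W=0) weight 1/648
  (Z=2, X=2, Y=0, U=0, W=1) weight 1/648
  (Z=2, X=2, Y=0, U=0, W=2) weight 1/648
  (Z=2, X=2, Y=0, U=3, W=0) weight 1/324
  (Z=2, X=2, Y=0, U=3, W=1) weight 1/324
  (Z=2, X=2, Y=0, U=3, W=2) weight 1/324
  (Z=2, X=2, Y=1, U=0, W=0) weight 1/648
  (Z=2, X=2, Y=1, U=0, W=1) weight 1/648
  … 16 more
Group by U:
  weight(U=0) = 1/54
  weight(U=3) = 1/27
Total weight = 1/54 + 1/27 = 1/18
P(U=0 | obs) = 1/54 / 1/18 = 1/3
P(U=3 | obs) = 1/27 / 1/18 = 2/3

P(U=0) = 1/3, P(U=3) = 2/3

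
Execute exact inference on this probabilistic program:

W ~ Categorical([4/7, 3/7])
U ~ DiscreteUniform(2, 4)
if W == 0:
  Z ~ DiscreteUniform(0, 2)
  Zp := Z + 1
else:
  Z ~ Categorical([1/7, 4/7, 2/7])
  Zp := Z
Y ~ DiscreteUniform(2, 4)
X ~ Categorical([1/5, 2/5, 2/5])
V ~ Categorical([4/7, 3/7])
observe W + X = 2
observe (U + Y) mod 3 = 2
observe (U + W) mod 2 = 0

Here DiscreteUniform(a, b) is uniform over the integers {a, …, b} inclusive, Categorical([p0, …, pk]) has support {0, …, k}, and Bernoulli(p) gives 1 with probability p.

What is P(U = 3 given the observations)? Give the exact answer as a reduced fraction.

P(U = 3 | obs) = 3/11

Enumerate traces; 18 have nonzero weight after conditioning:
  (W=0, U=2, Z=0, Y=3, X=2, V=0) weight 32/6615
  (W=0, U=2, Z=0, Y=3, X=2, V=1) weight 8/2205
  (W=0, U=2, Z=1, Y=3, X=2, V=0) weight 32/6615
  (W=0, U=2, Z=1, Y=3, X=2, V=1) weight 8/2205
  (W=0, U=2, Z=2, Y=3, X=2, V=0) weight 32/6615
  (W=0, U=2, Z=2, Y=3, X=2, V=1) weight 8/2205
  (W=0, U=4, Z=0, Y=4, X=2, V=0) weight 32/6615
  (W=0, U=4, Z=0, Y=4, X=2, V=1) weight 8/2205
  (W=1, U=3, Z=0, Y=2, X=1, V=0) weight 8/5145
  … 9 more
Group by U:
  weight(U=2) = 8/315
  weight(U=3) = 2/105
  weight(U=4) = 8/315
Total weight = 8/315 + 2/105 + 8/315 = 22/315
P(U=2 | obs) = 8/315 / 22/315 = 4/11
P(U=3 | obs) = 2/105 / 22/315 = 3/11
P(U=4 | obs) = 8/315 / 22/315 = 4/11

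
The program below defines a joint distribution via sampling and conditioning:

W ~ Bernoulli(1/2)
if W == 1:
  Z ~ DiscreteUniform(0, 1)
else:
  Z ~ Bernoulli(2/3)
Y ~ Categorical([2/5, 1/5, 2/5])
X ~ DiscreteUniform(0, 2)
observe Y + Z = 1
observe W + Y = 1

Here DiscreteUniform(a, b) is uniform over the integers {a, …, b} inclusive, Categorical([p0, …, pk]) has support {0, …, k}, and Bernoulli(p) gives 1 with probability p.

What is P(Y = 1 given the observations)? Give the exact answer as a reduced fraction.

P(Y = 1 | obs) = 1/4

Enumerate traces; 6 have nonzero weight after conditioning:
  (W=0, Z=0, Y=1, X=0) weight 1/90
  (W=0, Z=0, Y=1, X=1) weight 1/90
  (W=0, Z=0, Y=1, X=2) weight 1/90
  (W=1, Z=1, Y=0, X=0) weight 1/30
  (W=1, Z=1, Y=0, X=1) weight 1/30
  (W=1, Z=1, Y=0, X=2) weight 1/30
Group by Y:
  weight(Y=0) = 1/10
  weight(Y=1) = 1/30
Total weight = 1/10 + 1/30 = 2/15
P(Y=0 | obs) = 1/10 / 2/15 = 3/4
P(Y=1 | obs) = 1/30 / 2/15 = 1/4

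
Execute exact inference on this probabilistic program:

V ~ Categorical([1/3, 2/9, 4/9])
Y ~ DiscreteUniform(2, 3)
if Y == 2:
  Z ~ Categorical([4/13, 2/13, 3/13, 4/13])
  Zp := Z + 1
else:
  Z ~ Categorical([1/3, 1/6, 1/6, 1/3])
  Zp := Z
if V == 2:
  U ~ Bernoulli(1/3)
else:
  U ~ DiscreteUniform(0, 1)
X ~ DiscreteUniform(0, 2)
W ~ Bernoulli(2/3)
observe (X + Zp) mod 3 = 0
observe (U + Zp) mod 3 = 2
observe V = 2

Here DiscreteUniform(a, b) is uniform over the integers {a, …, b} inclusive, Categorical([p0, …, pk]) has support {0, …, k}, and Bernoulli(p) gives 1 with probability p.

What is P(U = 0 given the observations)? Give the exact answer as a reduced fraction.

P(U = 0 | obs) = 50/111

Enumerate traces; 10 have nonzero weight after conditioning:
  (V=2, Y=2, Z=0, U=1, X=2, W=0) weight 8/3159
  (V=2, Y=2, Z=0, U=1, X=2, W=1) weight 16/3159
  (V=2, Y=2, Z=1, U=0, X=1, W=0) weight 8/3159
  (V=2, Y=2, Z=1, U=0, X=1, W=1) weight 16/3159
  (V=2, Y=2, Z=3, U=1, X=2, W=0) weight 8/3159
  (V=2, Y=2, Z=3, U=1, X=2, W=1) weight 16/3159
  (V=2, Y=3, Z=1, U=1, X=2, W=0) weight 1/729
  (V=2, Y=3, Z=1, U=1, X=2, W=1) weight 2/729
  … 2 more
Group by U:
  weight(U=0) = 50/3159
  weight(U=1) = 61/3159
Total weight = 50/3159 + 61/3159 = 37/1053
P(U=0 | obs) = 50/3159 / 37/1053 = 50/111
P(U=1 | obs) = 61/3159 / 37/1053 = 61/111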